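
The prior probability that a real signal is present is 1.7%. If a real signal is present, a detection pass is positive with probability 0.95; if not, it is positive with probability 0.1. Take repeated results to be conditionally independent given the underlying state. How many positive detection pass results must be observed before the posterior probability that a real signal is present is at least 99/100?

4

Prior odds = 0.017/0.983 = 17/983.
Likelihood ratio of a positive = 0.95/0.1 = 9.5.
Target odds: 0.99 ÷ 0.01 = 99.
Need (17/983) × 9.5ⁿ ≥ 99, i.e. 9.5ⁿ ≥ 97317/17.
9.5³ = 857.375 falls short of 97317/17 but 9.5⁴ = 8145.0625 reaches it, so n = 4.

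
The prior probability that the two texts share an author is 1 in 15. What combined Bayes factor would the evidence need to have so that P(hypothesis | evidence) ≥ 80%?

56

Prior odds = (1/15)/(14/15) = 1/14.
Target odds = 0.8/0.2 = 4.
Required Bayes factor = 4 ÷ (1/14) = 56.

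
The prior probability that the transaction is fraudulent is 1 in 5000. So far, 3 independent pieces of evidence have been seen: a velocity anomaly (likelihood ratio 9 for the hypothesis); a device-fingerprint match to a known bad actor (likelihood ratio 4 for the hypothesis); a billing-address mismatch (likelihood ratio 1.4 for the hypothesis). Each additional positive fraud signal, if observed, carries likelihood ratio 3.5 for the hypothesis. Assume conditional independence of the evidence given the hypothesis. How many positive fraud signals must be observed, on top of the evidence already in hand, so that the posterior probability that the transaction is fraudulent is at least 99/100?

Prior odds = 0.0002/0.9998 = 1/4999.
Combined Bayes factor of the evidence already in hand = 9 × 4 × 1.4 = 50.4.
Odds after that evidence = (1/4999) × 50.4 = 252/24995.
Target odds = 0.99/0.01 = 99.
Need 3.5ⁿ ≥ 99 ÷ (252/24995) = 274945/28.
3.5⁷ = 823543/128 falls short of 274945/28 but 3.5⁸ = 5764801/256 reaches it, so n = 8.

8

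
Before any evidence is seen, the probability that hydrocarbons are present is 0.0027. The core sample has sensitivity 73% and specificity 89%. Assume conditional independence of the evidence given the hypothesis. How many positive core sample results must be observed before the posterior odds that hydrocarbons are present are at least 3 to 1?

Prior odds = 0.0027/0.9973 = 27/9973.
False-positive rate = 1 − 0.89 = 0.11; likelihood ratio of a positive = 0.73/0.11 = 73/11.
Target odds = 3.
Need (27/9973) × (73/11)ⁿ ≥ 3, i.e. (73/11)ⁿ ≥ 9973/9.
(73/11)³ = 389017/1331 falls short of 9973/9 but (73/11)⁴ = 28398241/14641 reaches it, so n = 4.

4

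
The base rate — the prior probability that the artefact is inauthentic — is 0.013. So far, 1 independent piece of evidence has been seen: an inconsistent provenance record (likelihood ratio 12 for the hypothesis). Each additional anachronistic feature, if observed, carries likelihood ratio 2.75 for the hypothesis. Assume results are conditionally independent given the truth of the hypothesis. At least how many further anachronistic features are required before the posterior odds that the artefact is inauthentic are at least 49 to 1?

6

Prior odds = 0.013/0.987 = 13/987.
Bayes factor of the evidence already in hand = 12.
Odds after that evidence = (13/987) × 12 = 52/329.
Target odds = 49.
Need 2.75ⁿ ≥ 49 ÷ (52/329) = 16121/52.
2.75⁵ = 161051/1024 falls short of 16121/52 but 2.75⁶ = 1771561/4096 reaches it, so n = 6.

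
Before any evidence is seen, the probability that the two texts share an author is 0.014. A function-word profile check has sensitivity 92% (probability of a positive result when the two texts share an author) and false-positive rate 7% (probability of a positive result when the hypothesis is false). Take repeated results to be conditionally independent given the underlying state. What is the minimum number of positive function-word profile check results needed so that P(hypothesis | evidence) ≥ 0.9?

Prior odds = 0.014/0.986 = 7/493.
Likelihood ratio of a positive result = 0.92/0.07 = 92/7.
Target posterior odds = 0.9/0.1 = 9.
Require (92/7)ⁿ ≥ 9 ÷ (7/493) = 4437/7.
(92/7)² = 8464/49 falls short of 4437/7 but (92/7)³ = 778688/343 reaches it, so n = 3.

3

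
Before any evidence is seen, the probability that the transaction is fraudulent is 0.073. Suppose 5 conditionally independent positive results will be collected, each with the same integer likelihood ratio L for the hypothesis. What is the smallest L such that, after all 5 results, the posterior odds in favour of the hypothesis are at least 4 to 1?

Prior odds = 0.073/0.927 = 73/927.
Target odds = 4.
Need L⁵ ≥ 4 ÷ (73/927) = 3708/73.
2⁵ = 32 < 3708/73 ≤ 243 = 3⁵, so L = 3.

3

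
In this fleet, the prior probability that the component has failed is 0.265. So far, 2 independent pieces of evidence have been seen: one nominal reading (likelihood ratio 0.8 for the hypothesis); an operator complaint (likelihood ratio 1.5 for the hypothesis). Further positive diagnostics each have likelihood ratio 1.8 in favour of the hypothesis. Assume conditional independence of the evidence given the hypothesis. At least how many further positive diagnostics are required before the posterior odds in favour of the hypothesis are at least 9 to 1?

6

Prior odds = 0.265/0.735 = 53/147.
Combined Bayes factor of the evidence already in hand = 0.8 × 1.5 = 1.2.
Odds after that evidence = (53/147) × 1.2 = 106/245.
Target odds = 9.
Need 1.8ⁿ ≥ 9 ÷ (106/245) = 2205/106.
1.8⁵ = 18.89568 falls short of 2205/106 but 1.8⁶ = 531441/15625 reaches it, so n = 6.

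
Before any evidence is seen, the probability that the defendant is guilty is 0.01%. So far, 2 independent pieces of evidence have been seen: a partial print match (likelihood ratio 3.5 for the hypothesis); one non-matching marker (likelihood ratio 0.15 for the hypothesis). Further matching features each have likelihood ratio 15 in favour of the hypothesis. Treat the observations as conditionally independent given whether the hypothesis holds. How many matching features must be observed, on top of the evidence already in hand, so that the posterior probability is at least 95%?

Prior odds = 0.0001/0.9999 = 1/9999.
Combined Bayes factor of the evidence already in hand = 3.5 × 0.15 = 0.525.
Odds after that evidence = (1/9999) × 0.525 = 7/133320.
Target odds = 0.95/0.05 = 19.
Need 15ⁿ ≥ 19 ÷ (7/133320) = 2533080/7.
15⁴ = 50625 falls short of 2533080/7 but 15⁵ = 759375 reaches it, so n = 5.

5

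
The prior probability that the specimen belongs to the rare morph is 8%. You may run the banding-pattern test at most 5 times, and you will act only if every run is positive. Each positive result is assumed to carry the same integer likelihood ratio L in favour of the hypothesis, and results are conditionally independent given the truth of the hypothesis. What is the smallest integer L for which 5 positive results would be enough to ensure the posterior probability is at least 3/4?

Prior odds = 0.08/0.92 = 2/23.
Target odds = 0.75/0.25 = 3.
Need L⁵ ≥ 3 ÷ (2/23) = 34.5.
2⁵ = 32 < 34.5 ≤ 243 = 3⁵, so L = 3.

3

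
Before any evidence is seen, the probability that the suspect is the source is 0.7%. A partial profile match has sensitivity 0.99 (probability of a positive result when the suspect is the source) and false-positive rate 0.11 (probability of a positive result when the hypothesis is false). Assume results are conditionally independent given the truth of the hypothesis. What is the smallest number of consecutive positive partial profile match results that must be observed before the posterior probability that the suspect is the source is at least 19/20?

Prior odds = 0.007/0.993 = 7/993.
Likelihood ratio of a positive result = 0.99/0.11 = 9.
Target odds: 0.95 ÷ 0.05 = 19.
Require 9ⁿ ≥ 19 ÷ (7/993) = 18867/7.
9³ = 729 falls short of 18867/7 but 9⁴ = 6561 reaches it, so n = 4.

4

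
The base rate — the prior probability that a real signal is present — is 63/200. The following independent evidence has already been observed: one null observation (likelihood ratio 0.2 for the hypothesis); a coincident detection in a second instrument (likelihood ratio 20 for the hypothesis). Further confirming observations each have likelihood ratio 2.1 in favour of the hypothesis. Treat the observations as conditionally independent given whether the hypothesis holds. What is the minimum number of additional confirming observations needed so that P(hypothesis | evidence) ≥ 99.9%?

Prior odds = 0.315/0.685 = 63/137.
Combined Bayes factor of the evidence already in hand = 0.2 × 20 = 4.
Odds after that evidence = (63/137) × 4 = 252/137.
Target odds = 0.999/0.001 = 999.
Need 2.1ⁿ ≥ 999 ÷ (252/137) = 15207/28.
2.1⁸ ≈378.229 falls short of 15207/28 but 2.1⁹ ≈794.28 reaches it, so n = 9.

9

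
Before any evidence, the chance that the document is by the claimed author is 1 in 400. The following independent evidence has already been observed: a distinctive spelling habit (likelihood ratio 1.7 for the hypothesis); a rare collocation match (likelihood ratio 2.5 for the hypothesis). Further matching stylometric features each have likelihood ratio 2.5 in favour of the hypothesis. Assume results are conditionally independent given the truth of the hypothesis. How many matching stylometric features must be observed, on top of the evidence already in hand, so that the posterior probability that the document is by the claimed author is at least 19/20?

Prior odds = 0.0025/0.9975 = 1/399.
Combined Bayes factor of the evidence already in hand = 1.7 × 2.5 = 4.25.
Odds after that evidence = (1/399) × 4.25 = 17/1596.
Target odds = 0.95/0.05 = 19.
Need 2.5ⁿ ≥ 19 ÷ (17/1596) = 30324/17.
2.5⁸ = 390625/256 falls short of 30324/17 but 2.5⁹ = 1953125/512 reaches it, so n = 9.

9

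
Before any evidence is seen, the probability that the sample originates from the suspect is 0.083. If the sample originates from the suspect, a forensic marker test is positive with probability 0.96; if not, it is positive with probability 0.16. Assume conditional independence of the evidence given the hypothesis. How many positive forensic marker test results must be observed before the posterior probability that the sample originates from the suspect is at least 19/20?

Prior odds: 0.083 ÷ 0.917 = 83/917.
Likelihood ratio of a positive = 0.96/0.16 = 6.
Target odds: 0.95 ÷ 0.05 = 19.
Require 6ⁿ ≥ 19 ÷ (83/917) = 17423/83.
6² = 36 falls short of 17423/83 but 6³ = 216 reaches it, so n = 3.

3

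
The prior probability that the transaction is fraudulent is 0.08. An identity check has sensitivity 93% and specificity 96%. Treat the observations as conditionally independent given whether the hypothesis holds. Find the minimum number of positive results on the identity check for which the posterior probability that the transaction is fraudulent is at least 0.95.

2

Prior odds: 0.08 ÷ 0.92 = 2/23.
False-positive rate = 1 − 0.96 = 0.04; likelihood ratio of a positive = 0.93/0.04 = 23.25.
Target odds: 0.95 ÷ 0.05 = 19.
Need (2/23) × 23.25ⁿ ≥ 19, i.e. 23.25ⁿ ≥ 218.5.
23.25¹ = 23.25 falls short of 218.5 but 23.25² = 540.5625 reaches it, so n = 2.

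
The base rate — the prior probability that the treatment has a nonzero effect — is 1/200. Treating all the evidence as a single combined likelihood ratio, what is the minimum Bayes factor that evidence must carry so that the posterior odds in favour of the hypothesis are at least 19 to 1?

3781

Prior odds = 0.005/0.995 = 1/199.
Target odds = 19.
Required Bayes factor = 19 ÷ (1/199) = 3781.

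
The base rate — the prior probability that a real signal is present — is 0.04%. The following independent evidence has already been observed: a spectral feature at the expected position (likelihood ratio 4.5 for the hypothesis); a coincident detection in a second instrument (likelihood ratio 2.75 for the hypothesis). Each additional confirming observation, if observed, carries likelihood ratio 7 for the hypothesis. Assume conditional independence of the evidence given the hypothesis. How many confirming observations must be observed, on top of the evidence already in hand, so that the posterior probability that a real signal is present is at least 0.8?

Prior odds = 0.0004/0.9996 = 1/2499.
Combined Bayes factor of the evidence already in hand = 4.5 × 2.75 = 12.375.
Odds after that evidence = (1/2499) × 12.375 = 33/6664.
Target odds = 0.8/0.2 = 4.
Need 7ⁿ ≥ 4 ÷ (33/6664) = 26656/33.
7³ = 343 falls short of 26656/33 but 7⁴ = 2401 reaches it, so n = 4.

4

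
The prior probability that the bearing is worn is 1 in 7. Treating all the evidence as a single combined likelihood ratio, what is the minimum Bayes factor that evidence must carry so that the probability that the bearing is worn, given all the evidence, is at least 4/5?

Prior odds = (1/7)/(6/7) = 1/6.
Target odds = 0.8/0.2 = 4.
Required Bayes factor = 4 ÷ (1/6) = 24.

24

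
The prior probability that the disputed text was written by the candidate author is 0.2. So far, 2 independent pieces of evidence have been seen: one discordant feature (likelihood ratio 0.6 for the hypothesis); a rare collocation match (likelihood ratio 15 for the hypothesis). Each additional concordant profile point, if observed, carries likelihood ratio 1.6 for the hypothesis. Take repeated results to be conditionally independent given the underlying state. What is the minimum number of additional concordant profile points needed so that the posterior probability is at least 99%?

9

Prior odds = 0.2/0.8 = 0.25.
Combined Bayes factor of the evidence already in hand = 0.6 × 15 = 9.
Odds after that evidence = 0.25 × 9 = 2.25.
Target odds = 0.99/0.01 = 99.
Need 1.6ⁿ ≥ 99 ÷ 2.25 = 44.
1.6⁸ = 16777216/390625 falls short of 44 but 1.6⁹ = 134217728/1953125 reaches it, so n = 9.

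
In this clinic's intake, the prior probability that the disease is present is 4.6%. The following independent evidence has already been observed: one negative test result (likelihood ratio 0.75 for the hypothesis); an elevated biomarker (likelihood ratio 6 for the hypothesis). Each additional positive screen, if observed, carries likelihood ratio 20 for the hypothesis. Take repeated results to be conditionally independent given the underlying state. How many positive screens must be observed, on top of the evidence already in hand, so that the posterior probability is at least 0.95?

2

Prior odds = 0.046/0.954 = 23/477.
Combined Bayes factor of the evidence already in hand = 0.75 × 6 = 4.5.
Odds after that evidence = (23/477) × 4.5 = 23/106.
Target odds = 0.95/0.05 = 19.
Need 20ⁿ ≥ 19 ÷ (23/106) = 2014/23.
20¹ = 20 falls short of 2014/23 but 20² = 400 reaches it, so n = 2.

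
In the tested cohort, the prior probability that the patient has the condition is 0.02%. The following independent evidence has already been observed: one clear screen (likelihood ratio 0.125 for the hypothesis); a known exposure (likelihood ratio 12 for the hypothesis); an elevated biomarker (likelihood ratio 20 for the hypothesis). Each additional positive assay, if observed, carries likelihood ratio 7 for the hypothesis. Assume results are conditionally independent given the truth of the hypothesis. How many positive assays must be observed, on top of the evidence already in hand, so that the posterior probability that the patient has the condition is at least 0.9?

4

Prior odds = 0.0002/0.9998 = 1/4999.
Combined Bayes factor of the evidence already in hand = 0.125 × 12 × 20 = 30.
Odds after that evidence = (1/4999) × 30 = 30/4999.
Target odds = 0.9/0.1 = 9.
Need 7ⁿ ≥ 9 ÷ (30/4999) = 1499.7.
7³ = 343 falls short of 1499.7 but 7⁴ = 2401 reaches it, so n = 4.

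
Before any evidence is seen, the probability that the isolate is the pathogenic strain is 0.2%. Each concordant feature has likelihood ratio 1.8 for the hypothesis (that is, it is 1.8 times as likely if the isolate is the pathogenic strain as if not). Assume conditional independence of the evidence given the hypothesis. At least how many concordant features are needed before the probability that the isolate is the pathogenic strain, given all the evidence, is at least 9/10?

Prior odds: 0.002 ÷ 0.998 = 1/499.
Likelihood ratio per concordant feature = 1.8.
Target posterior odds = 0.9/0.1 = 9.
Require 1.8ⁿ ≥ 9 ÷ (1/499) = 4491.
1.8¹⁴ ≈3748.13 falls short of 4491 but 1.8¹⁵ ≈6746.64 reaches it, so n = 15.

15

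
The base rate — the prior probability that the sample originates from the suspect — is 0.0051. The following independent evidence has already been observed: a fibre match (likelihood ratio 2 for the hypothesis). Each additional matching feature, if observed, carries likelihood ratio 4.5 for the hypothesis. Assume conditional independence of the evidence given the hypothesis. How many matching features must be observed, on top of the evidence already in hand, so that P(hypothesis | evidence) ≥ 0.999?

8

Prior odds = 0.0051/0.9949 = 51/9949.
Bayes factor of the evidence already in hand = 2.
Odds after that evidence = (51/9949) × 2 = 102/9949.
Target odds = 0.999/0.001 = 999.
Need 4.5ⁿ ≥ 999 ÷ (102/9949) = 3313017/34.
4.5⁷ = 4782969/128 falls short of 3313017/34 but 4.5⁸ = 43046721/256 reaches it, so n = 8.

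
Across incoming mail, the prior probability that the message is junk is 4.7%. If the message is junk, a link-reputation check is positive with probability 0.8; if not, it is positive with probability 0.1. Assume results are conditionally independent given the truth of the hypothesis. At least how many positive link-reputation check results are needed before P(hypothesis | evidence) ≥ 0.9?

3

Prior odds = 0.047/0.953 = 47/953.
Likelihood ratio of a positive = 0.8/0.1 = 8.
Target odds: 0.9 ÷ 0.1 = 9.
Require 8ⁿ ≥ 9 ÷ (47/953) = 8577/47.
8² = 64 falls short of 8577/47 but 8³ = 512 reaches it, so n = 3.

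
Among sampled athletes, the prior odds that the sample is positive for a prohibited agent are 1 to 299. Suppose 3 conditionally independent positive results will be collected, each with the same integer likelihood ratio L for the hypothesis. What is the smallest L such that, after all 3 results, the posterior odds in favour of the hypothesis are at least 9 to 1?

14

Prior odds = 1/299.
Target odds = 9.
Need L³ ≥ 9 ÷ (1/299) = 2691.
13³ = 2197 < 2691 ≤ 2744 = 14³, so L = 14.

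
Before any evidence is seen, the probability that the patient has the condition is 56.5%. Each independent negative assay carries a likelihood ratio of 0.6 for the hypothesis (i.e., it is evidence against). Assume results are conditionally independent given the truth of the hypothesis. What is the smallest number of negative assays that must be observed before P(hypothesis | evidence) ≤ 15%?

4

Prior odds: 0.565 ÷ 0.435 = 113/87.
Likelihood ratio per negative assay = 0.6.
Target posterior odds = 0.15/0.85 = 3/17.
Require 0.6ⁿ ≤ 3/17 ÷ (113/87) = 261/1921.
0.6³ = 0.216 is still above 261/1921 but 0.6⁴ = 0.1296 is at or below it, so n = 4.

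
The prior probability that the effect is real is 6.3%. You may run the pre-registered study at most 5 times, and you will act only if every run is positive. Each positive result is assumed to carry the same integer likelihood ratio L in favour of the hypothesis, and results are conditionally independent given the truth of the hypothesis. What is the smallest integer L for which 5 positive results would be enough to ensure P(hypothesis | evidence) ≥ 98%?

4

Prior odds = 0.063/0.937 = 63/937.
Target odds = 0.98/0.02 = 49.
Need L⁵ ≥ 49 ÷ (63/937) = 6559/9.
3⁵ = 243 < 6559/9 ≤ 1024 = 4⁵, so L = 4.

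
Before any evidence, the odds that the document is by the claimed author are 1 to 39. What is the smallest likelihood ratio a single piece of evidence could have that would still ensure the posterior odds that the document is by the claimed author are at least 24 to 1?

936

Prior odds = 1/39.
Target odds = 24.
Required Bayes factor = 24 ÷ (1/39) = 936.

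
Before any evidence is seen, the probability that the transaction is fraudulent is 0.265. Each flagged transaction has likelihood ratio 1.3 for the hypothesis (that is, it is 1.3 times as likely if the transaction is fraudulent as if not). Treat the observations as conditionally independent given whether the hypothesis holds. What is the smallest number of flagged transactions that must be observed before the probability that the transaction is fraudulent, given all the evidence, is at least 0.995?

Prior odds: 0.265 ÷ 0.735 = 53/147.
Likelihood ratio per flagged transaction = 1.3.
Target posterior odds = 0.995/0.005 = 199.
Require 1.3ⁿ ≥ 199 ÷ (53/147) = 29253/53.
1.3²⁴ ≈542.801 falls short of 29253/53 but 1.3²⁵ ≈705.641 reaches it, so n = 25.

25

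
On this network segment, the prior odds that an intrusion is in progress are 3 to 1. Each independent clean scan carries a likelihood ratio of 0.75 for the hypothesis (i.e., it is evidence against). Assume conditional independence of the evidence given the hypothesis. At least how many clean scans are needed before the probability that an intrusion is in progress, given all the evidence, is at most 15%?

10

Prior odds = 3.
Likelihood ratio per clean scan = 0.75.
Target posterior odds = 0.15/0.85 = 3/17.
Need 3 × 0.75ⁿ ≤ 3/17, i.e. 0.75ⁿ ≤ 1/17.
0.75⁹ = 19683/262144 is still above 1/17 but 0.75¹⁰ = 59049/1048576 is at or below it, so n = 10.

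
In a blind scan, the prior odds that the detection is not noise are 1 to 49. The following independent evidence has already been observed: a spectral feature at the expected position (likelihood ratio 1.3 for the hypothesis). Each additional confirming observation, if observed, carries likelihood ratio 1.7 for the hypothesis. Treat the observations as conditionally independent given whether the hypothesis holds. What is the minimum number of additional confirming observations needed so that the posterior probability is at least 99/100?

16

Prior odds = 1/49.
Bayes factor of the evidence already in hand = 1.3.
Odds after that evidence = (1/49) × 1.3 = 13/490.
Target odds = 0.99/0.01 = 99.
Need 1.7ⁿ ≥ 99 ÷ (13/490) = 48510/13.
1.7¹⁵ ≈2862.42 falls short of 48510/13 but 1.7¹⁶ ≈4866.12 reaches it, so n = 16.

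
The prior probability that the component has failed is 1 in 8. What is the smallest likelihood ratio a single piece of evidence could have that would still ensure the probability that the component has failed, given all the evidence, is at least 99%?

693

Prior odds = 0.125/0.875 = 1/7.
Target odds = 0.99/0.01 = 99.
Required Bayes factor = 99 ÷ (1/7) = 693.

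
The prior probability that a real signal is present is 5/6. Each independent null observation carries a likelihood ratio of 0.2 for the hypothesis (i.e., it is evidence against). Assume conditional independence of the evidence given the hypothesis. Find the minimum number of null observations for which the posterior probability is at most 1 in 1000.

6

Prior odds = (5/6)/(1/6) = 5.
Likelihood ratio per null observation = 0.2.
Target odds: 0.001 ÷ 0.999 = 1/999.
Need 5 × 0.2ⁿ ≤ 1/999, i.e. 0.2ⁿ ≤ 1/4995.
0.2⁵ = 0.00032 is still above 1/4995 but 0.2⁶ = 1/15625 is at or below it, so n = 6.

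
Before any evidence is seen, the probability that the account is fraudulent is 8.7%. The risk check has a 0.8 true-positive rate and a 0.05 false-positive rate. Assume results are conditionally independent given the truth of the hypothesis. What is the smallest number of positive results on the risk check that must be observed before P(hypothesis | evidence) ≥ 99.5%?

Prior odds = 0.087/0.913 = 87/913.
Likelihood ratio of a positive result = 0.8/0.05 = 16.
Target posterior odds = 0.995/0.005 = 199.
Require 16ⁿ ≥ 199 ÷ (87/913) = 181687/87.
16² = 256 falls short of 181687/87 but 16³ = 4096 reaches it, so n = 3.

3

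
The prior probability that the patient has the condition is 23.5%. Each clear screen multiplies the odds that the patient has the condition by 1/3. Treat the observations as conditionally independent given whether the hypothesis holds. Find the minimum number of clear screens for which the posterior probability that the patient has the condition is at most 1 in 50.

3

Prior odds = 0.235/0.765 = 47/153.
Likelihood ratio per clear screen = 1/3.
Target posterior odds = 0.02/0.98 = 1/49.
Need (47/153) × (1/3)ⁿ ≤ 1/49, i.e. (1/3)ⁿ ≤ 153/2303.
(1/3)² = 1/9 is still above 153/2303 but (1/3)³ = 1/27 is at or below it, so n = 3.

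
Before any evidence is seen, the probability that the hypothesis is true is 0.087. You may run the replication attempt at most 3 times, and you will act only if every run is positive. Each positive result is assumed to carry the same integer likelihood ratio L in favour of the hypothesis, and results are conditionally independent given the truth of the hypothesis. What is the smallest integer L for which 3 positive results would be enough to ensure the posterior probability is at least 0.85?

4

Prior odds = 0.087/0.913 = 87/913.
Target odds = 0.85/0.15 = 17/3.
Need L³ ≥ 17/3 ÷ (87/913) = 15521/261.
3³ = 27 < 15521/261 ≤ 64 = 4³, so L = 4.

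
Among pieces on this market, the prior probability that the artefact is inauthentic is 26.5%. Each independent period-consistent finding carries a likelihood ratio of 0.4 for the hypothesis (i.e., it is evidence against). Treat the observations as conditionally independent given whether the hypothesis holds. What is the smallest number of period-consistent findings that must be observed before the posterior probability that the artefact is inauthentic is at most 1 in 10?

Prior odds: 0.265 ÷ 0.735 = 53/147.
Likelihood ratio per period-consistent finding = 0.4.
Target posterior odds = 0.1/0.9 = 1/9.
Need (53/147) × 0.4ⁿ ≤ 1/9, i.e. 0.4ⁿ ≤ 49/159.
0.4¹ = 0.4 is still above 49/159 but 0.4² = 0.16 is at or below it, so n = 2.

2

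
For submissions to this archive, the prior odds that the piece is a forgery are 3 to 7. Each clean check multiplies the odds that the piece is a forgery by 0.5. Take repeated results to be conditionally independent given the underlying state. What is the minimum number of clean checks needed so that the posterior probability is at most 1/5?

Prior odds = 3/7.
Likelihood ratio per clean check = 0.5.
Target odds: 0.2 ÷ 0.8 = 0.25.
Require 0.5ⁿ ≤ 0.25 ÷ (3/7) = 7/12.
0.5¹ = 0.5, which is already at or below the required 7/12; so n = 1.

1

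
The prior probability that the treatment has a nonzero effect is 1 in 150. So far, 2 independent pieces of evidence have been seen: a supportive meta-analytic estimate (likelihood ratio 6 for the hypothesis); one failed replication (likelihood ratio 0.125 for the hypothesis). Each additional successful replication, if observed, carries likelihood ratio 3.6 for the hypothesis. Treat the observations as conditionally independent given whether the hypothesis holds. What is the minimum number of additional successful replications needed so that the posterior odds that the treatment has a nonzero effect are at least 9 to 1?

6

Prior odds = (1/150)/(149/150) = 1/149.
Combined Bayes factor of the evidence already in hand = 6 × 0.125 = 0.75.
Odds after that evidence = (1/149) × 0.75 = 3/596.
Target odds = 9.
Need 3.6ⁿ ≥ 9 ÷ (3/596) = 1788.
3.6⁵ = 604.66176 falls short of 1788 but 3.6⁶ = 34012224/15625 reaches it, so n = 6.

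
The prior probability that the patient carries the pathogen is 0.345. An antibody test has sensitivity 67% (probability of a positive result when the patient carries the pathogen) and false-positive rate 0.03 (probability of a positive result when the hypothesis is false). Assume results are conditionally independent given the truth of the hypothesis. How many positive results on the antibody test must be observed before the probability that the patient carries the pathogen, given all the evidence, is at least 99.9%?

Prior odds: 0.345 ÷ 0.655 = 69/131.
Likelihood ratio of a positive result = 0.67/0.03 = 67/3.
Target odds: 0.999 ÷ 0.001 = 999.
Require (67/3)ⁿ ≥ 999 ÷ (69/131) = 43623/23.
(67/3)² = 4489/9 falls short of 43623/23 but (67/3)³ = 300763/27 reaches it, so n = 3.

3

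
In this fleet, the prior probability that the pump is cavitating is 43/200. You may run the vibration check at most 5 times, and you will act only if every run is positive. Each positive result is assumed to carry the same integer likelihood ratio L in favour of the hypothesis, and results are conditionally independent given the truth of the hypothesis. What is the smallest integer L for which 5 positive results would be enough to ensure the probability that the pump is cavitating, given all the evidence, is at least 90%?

3

Prior odds = 0.215/0.785 = 43/157.
Target odds = 0.9/0.1 = 9.
Need L⁵ ≥ 9 ÷ (43/157) = 1413/43.
2⁵ = 32 < 1413/43 ≤ 243 = 3⁵, so L = 3.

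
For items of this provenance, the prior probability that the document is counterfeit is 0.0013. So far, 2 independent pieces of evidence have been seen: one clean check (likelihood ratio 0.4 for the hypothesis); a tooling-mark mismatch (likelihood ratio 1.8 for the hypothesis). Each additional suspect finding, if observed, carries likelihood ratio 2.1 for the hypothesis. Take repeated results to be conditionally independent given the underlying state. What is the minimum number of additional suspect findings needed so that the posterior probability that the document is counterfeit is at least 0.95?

Prior odds = 0.0013/0.9987 = 13/9987.
Combined Bayes factor of the evidence already in hand = 0.4 × 1.8 = 0.72.
Odds after that evidence = (13/9987) × 0.72 = 78/83225.
Target odds = 0.95/0.05 = 19.
Need 2.1ⁿ ≥ 19 ÷ (78/83225) = 1581275/78.
2.1¹³ ≈15447.2 falls short of 1581275/78 but 2.1¹⁴ ≈32439.2 reaches it, so n = 14.

14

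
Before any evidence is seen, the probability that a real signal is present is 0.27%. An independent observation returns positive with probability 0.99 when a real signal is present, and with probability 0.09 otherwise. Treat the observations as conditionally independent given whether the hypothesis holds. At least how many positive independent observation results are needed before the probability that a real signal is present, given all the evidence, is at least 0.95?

Prior odds = 0.0027/0.9973 = 27/9973.
Likelihood ratio of a positive result = 0.99/0.09 = 11.
Target posterior odds = 0.95/0.05 = 19.
Need (27/9973) × 11ⁿ ≥ 19, i.e. 11ⁿ ≥ 189487/27.
11³ = 1331 falls short of 189487/27 but 11⁴ = 14641 reaches it, so n = 4.

4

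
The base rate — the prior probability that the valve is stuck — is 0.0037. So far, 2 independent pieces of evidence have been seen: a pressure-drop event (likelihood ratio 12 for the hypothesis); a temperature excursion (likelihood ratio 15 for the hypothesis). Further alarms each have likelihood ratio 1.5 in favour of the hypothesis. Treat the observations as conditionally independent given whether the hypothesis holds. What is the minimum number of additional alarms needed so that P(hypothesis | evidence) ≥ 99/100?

13

Prior odds = 0.0037/0.9963 = 37/9963.
Combined Bayes factor of the evidence already in hand = 12 × 15 = 180.
Odds after that evidence = (37/9963) × 180 = 740/1107.
Target odds = 0.99/0.01 = 99.
Need 1.5ⁿ ≥ 99 ÷ (740/1107) = 109593/740.
1.5¹² = 531441/4096 falls short of 109593/740 but 1.5¹³ = 1594323/8192 reaches it, so n = 13.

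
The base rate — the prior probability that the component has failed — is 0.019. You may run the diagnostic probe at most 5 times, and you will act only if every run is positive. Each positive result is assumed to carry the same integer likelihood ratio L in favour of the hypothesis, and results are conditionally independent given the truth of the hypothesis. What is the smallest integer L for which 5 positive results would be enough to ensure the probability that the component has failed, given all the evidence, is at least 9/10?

Prior odds = 0.019/0.981 = 19/981.
Target odds = 0.9/0.1 = 9.
Need L⁵ ≥ 9 ÷ (19/981) = 8829/19.
3⁵ = 243 < 8829/19 ≤ 1024 = 4⁵, so L = 4.

4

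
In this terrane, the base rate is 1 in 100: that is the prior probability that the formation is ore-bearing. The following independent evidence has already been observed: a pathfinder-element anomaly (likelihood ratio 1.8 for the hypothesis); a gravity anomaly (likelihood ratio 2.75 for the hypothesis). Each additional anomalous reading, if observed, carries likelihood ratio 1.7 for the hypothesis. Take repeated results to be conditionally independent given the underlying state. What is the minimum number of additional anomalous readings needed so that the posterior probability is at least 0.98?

13

Prior odds = 0.01/0.99 = 1/99.
Combined Bayes factor of the evidence already in hand = 1.8 × 2.75 = 4.95.
Odds after that evidence = (1/99) × 4.95 = 0.05.
Target odds = 0.98/0.02 = 49.
Need 1.7ⁿ ≥ 49 ÷ 0.05 = 980.
1.7¹² ≈582.622 falls short of 980 but 1.7¹³ ≈990.458 reaches it, so n = 13.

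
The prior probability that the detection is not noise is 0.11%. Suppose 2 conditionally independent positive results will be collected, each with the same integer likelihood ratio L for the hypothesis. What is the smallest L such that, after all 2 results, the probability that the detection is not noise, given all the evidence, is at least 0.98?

Prior odds = 0.0011/0.9989 = 11/9989.
Target odds = 0.98/0.02 = 49.
Need L² ≥ 49 ÷ (11/9989) = 489461/11.
210² = 44100 < 489461/11 ≤ 44521 = 211², so L = 211.

211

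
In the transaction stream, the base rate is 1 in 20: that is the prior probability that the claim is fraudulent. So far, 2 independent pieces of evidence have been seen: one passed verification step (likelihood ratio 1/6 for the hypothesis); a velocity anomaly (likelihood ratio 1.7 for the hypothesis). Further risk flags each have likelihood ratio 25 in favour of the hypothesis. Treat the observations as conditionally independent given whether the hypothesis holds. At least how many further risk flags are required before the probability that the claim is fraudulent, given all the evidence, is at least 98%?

Prior odds = 0.05/0.95 = 1/19.
Combined Bayes factor of the evidence already in hand = (1/6) × 1.7 = 17/60.
Odds after that evidence = (1/19) × 17/60 = 17/1140.
Target odds = 0.98/0.02 = 49.
Need 25ⁿ ≥ 49 ÷ (17/1140) = 55860/17.
25² = 625 falls short of 55860/17 but 25³ = 15625 reaches it, so n = 3.

3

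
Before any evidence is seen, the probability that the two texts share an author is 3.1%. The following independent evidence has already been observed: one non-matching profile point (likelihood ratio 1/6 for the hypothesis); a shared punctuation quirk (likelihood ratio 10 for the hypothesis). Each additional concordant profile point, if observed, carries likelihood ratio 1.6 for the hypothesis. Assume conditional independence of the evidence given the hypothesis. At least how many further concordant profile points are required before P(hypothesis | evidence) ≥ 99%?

17

Prior odds = 0.031/0.969 = 31/969.
Combined Bayes factor of the evidence already in hand = (1/6) × 10 = 5/3.
Odds after that evidence = (31/969) × 5/3 = 155/2907.
Target odds = 0.99/0.01 = 99.
Need 1.6ⁿ ≥ 99 ÷ (155/2907) = 287793/155.
1.6¹⁶ ≈1844.67 falls short of 287793/155 but 1.6¹⁷ ≈2951.48 reaches it, so n = 17.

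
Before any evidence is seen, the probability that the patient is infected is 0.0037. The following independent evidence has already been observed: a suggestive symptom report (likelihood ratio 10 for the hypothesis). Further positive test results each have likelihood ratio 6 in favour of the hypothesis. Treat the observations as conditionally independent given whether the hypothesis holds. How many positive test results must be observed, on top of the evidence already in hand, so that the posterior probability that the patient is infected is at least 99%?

Prior odds = 0.0037/0.9963 = 37/9963.
Bayes factor of the evidence already in hand = 10.
Odds after that evidence = (37/9963) × 10 = 370/9963.
Target odds = 0.99/0.01 = 99.
Need 6ⁿ ≥ 99 ÷ (370/9963) = 986337/370.
6⁴ = 1296 falls short of 986337/370 but 6⁵ = 7776 reaches it, so n = 5.

5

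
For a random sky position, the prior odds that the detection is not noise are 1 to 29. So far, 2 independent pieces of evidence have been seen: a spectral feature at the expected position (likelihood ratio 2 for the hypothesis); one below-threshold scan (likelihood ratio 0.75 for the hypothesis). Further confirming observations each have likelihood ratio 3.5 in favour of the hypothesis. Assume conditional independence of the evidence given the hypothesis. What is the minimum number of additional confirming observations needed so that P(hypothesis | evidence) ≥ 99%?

Prior odds = 1/29.
Combined Bayes factor of the evidence already in hand = 2 × 0.75 = 1.5.
Odds after that evidence = (1/29) × 1.5 = 3/58.
Target odds = 0.99/0.01 = 99.
Need 3.5ⁿ ≥ 99 ÷ (3/58) = 1914.
3.5⁶ = 1838.265625 falls short of 1914 but 3.5⁷ = 823543/128 reaches it, so n = 7.

7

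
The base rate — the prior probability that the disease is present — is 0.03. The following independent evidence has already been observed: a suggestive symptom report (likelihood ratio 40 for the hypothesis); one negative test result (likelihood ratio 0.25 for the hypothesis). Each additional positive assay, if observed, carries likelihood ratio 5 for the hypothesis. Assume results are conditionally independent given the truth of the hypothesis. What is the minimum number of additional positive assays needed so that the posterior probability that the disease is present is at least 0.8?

2

Prior odds = 0.03/0.97 = 3/97.
Combined Bayes factor of the evidence already in hand = 40 × 0.25 = 10.
Odds after that evidence = (3/97) × 10 = 30/97.
Target odds = 0.8/0.2 = 4.
Need 5ⁿ ≥ 4 ÷ (30/97) = 194/15.
5¹ = 5 falls short of 194/15 but 5² = 25 reaches it, so n = 2.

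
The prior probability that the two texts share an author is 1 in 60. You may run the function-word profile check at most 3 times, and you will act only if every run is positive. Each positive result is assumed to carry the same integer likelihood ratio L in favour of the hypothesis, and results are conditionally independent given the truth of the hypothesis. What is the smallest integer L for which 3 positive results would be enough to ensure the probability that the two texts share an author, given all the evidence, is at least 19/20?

11

Prior odds = (1/60)/(59/60) = 1/59.
Target odds = 0.95/0.05 = 19.
Need L³ ≥ 19 ÷ (1/59) = 1121.
10³ = 1000 < 1121 ≤ 1331 = 11³, so L = 11.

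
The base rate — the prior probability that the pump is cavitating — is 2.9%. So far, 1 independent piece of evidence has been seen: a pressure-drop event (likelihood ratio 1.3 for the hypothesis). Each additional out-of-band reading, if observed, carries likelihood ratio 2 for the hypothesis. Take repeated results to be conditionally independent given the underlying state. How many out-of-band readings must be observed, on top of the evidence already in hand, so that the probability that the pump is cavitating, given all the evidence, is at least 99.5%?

Prior odds = 0.029/0.971 = 29/971.
Bayes factor of the evidence already in hand = 1.3.
Odds after that evidence = (29/971) × 1.3 = 377/9710.
Target odds = 0.995/0.005 = 199.
Need 2ⁿ ≥ 199 ÷ (377/9710) = 1932290/377.
2¹² = 4096 falls short of 1932290/377 but 2¹³ = 8192 reaches it, so n = 13.

13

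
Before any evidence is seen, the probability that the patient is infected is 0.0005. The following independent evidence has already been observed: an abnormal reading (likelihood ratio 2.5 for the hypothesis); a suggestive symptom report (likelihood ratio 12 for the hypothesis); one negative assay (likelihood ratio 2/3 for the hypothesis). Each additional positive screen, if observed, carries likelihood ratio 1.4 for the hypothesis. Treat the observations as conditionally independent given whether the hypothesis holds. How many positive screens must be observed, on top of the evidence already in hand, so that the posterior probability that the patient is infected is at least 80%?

18

Prior odds = 0.0005/0.9995 = 1/1999.
Combined Bayes factor of the evidence already in hand = 2.5 × 12 × (2/3) = 20.
Odds after that evidence = (1/1999) × 20 = 20/1999.
Target odds = 0.8/0.2 = 4.
Need 1.4ⁿ ≥ 4 ÷ (20/1999) = 399.8.
1.4¹⁷ ≈304.913 falls short of 399.8 but 1.4¹⁸ ≈426.879 reaches it, so n = 18.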